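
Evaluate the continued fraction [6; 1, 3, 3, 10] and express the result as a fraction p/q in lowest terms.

Use the convergent recurrence hₖ = aₖ·hₖ₋₁ + hₖ₋₂ (and likewise for the denominators kₖ):
a_0 = 6: 6/1
a_1 = 1: 7/1
a_2 = 3: 27/4
a_3 = 3: 88/13
a_4 = 10: 907/134

907/134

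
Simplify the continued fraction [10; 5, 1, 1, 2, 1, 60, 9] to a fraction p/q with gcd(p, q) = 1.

217342/21351

Start with 9.
60 + 1/(9/1) = 60 + 1/9 = 541/9
1 + 1/(541/9) = 1 + 9/541 = 550/541
2 + 1/(550/541) = 2 + 541/550 = 1641/550
1 + 1/(1641/550) = 1 + 550/1641 = 2191/1641
1 + 1/(2191/1641) = 1 + 1641/2191 = 3832/2191
5 + 1/(3832/2191) = 5 + 2191/3832 = 21351/3832
10 + 1/(21351/3832) = 10 + 3832/21351 = 217342/21351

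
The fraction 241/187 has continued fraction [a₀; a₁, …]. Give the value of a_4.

Run the Euclidean algorithm, recording each quotient:
⌊241/187⌋ = 1, remainder 54
⌊187/54⌋ = 3, remainder 25
⌊54/25⌋ = 2, remainder 4
⌊25/4⌋ = 6, remainder 1
⌊4/1⌋ = 4, remainder 0

4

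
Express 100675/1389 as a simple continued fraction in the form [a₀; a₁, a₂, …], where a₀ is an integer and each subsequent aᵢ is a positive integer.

[72; 2, 12, 7, 1, 6]

Run the Euclidean algorithm, recording each quotient:
100675 ÷ 1389 → quotient 72, remainder 667
1389 ÷ 667 → quotient 2, remainder 55
667 ÷ 55 → quotient 12, remainder 7
55 ÷ 7 → quotient 7, remainder 6
7 ÷ 6 → quotient 1, remainder 1
6 ÷ 1 → quotient 6, remainder 0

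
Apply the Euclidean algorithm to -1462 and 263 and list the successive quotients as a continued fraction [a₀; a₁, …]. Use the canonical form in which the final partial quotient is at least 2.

-1462 ÷ 263 → quotient -6, remainder 116
263 ÷ 116 → quotient 2, remainder 31
116 ÷ 31 → quotient 3, remainder 23
31 ÷ 23 → quotient 1, remainder 8
23 ÷ 8 → quotient 2, remainder 7
8 ÷ 7 → quotient 1, remainder 1
7 ÷ 1 → quotient 7, remainder 0

[-6; 2, 3, 1, 2, 1, 7]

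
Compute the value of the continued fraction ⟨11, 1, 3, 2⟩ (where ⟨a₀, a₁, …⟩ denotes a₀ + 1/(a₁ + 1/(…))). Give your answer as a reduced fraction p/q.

106/9

Start with 2.
3 + 1/(2/1) = 3 + 1/2 = 7/2
1 + 1/(7/2) = 1 + 2/7 = 9/7
11 + 1/(9/7) = 11 + 7/9 = 106/9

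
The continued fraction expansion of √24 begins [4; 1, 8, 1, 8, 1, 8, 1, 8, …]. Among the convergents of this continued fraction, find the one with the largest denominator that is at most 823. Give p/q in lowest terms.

a_0 = 4: 4/1  (≤ bound)
a_1 = 1: 5/1  (≤ bound)
a_2 = 8: 44/9  (≤ bound)
a_3 = 1: 49/10  (≤ bound)
a_4 = 8: 436/89  (≤ bound)
a_5 = 1: 485/99  (≤ bound)
a_6 = 8: 4316/881  (> 823, stop)

485/99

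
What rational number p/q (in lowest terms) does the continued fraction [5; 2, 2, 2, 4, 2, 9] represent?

6038/1115

Collapse the nested fraction from the inside out:
Start with 9.
2 + 1/(9/1) = 2 + 1/9 = 19/9
4 + 1/(19/9) = 4 + 9/19 = 85/19
2 + 1/(85/19) = 2 + 19/85 = 189/85
2 + 1/(189/85) = 2 + 85/189 = 463/189
2 + 1/(463/189) = 2 + 189/463 = 1115/463
5 + 1/(1115/463) = 5 + 463/1115 = 6038/1115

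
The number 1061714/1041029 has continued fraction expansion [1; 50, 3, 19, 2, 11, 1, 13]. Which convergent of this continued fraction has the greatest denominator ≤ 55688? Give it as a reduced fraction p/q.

6108/5989

a_0 = 1: 1/1  (≤ bound)
a_1 = 50: 51/50  (≤ bound)
a_2 = 3: 154/151  (≤ bound)
a_3 = 19: 2977/2919  (≤ bound)
a_4 = 2: 6108/5989  (≤ bound)
a_5 = 11: 70165/68798  (> 55688, stop)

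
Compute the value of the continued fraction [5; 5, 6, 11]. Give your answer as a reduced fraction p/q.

1797/346

Starting at the tail and folding back:
Start with 11.
6 + 1/(11/1) = 6 + 1/11 = 67/11
5 + 1/(67/11) = 5 + 11/67 = 346/67
5 + 1/(346/67) = 5 + 67/346 = 1797/346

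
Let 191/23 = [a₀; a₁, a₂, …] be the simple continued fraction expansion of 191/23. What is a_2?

Apply division with remainder until the remainder is 0:
191 ÷ 23 → quotient 8, remainder 7
23 ÷ 7 → quotient 3, remainder 2
7 ÷ 2 → quotient 3, remainder 1

3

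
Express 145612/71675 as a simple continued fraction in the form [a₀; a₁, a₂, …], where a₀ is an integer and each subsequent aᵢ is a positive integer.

[2; 31, 1, 2, 5, 3, 1, 33]

145612 = 2·71675 + 2262, so a_0 = 2
71675 = 31·2262 + 1553, so a_1 = 31
2262 = 1·1553 + 709, so a_2 = 1
1553 = 2·709 + 135, so a_3 = 2
709 = 5·135 + 34, so a_4 = 5
135 = 3·34 + 33, so a_5 = 3
34 = 1·33 + 1, so a_6 = 1
33 = 33·1 + 0, so a_7 = 33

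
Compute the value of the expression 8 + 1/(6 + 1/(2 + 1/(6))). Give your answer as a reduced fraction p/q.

a_0 = 8: 8/1
a_1 = 6: 49/6
a_2 = 2: 106/13
a_3 = 6: 685/84

685/84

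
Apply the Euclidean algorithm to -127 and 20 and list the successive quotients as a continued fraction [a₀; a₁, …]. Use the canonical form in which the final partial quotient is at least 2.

[-7; 1, 1, 1, 6]

⌊-127/20⌋ = -7, remainder 13
⌊20/13⌋ = 1, remainder 7
⌊13/7⌋ = 1, remainder 6
⌊7/6⌋ = 1, remainder 1
⌊6/1⌋ = 6, remainder 0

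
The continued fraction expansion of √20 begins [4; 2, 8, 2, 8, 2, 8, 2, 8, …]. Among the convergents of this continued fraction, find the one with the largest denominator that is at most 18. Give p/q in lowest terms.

76/17

List convergents until the denominator exceeds the bound:
a_0 = 4: 4/1  (≤ bound)
a_1 = 2: 9/2  (≤ bound)
a_2 = 8: 76/17  (≤ bound)
a_3 = 2: 161/36  (> 18, stop)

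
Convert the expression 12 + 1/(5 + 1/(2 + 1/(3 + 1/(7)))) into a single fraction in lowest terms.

Start with 7.
3 + 1/(7/1) = 3 + 1/7 = 22/7
2 + 1/(22/7) = 2 + 7/22 = 51/22
5 + 1/(51/22) = 5 + 22/51 = 277/51
12 + 1/(277/51) = 12 + 51/277 = 3375/277

3375/277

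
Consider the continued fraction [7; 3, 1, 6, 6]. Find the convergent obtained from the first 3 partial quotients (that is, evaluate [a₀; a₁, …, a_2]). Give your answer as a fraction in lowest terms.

29/4

Use the convergent recurrence hₖ = aₖ·hₖ₋₁ + hₖ₋₂ (and likewise for the denominators kₖ):
a_0 = 7: 7/1
a_1 = 3: 22/3
a_2 = 1: 29/4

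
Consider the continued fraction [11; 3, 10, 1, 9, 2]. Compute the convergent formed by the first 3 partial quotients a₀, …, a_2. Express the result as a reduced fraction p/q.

Start with 10.
3 + 1/(10/1) = 3 + 1/10 = 31/10
11 + 1/(31/10) = 11 + 10/31 = 351/31

351/31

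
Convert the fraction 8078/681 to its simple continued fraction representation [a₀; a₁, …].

8078 = 11·681 + 587, so a_0 = 11
681 = 1·587 + 94, so a_1 = 1
587 = 6·94 + 23, so a_2 = 6
94 = 4·23 + 2, so a_3 = 4
23 = 11·2 + 1, so a_4 = 11
2 = 2·1 + 0, so a_5 = 2

[11; 1, 6, 4, 11, 2]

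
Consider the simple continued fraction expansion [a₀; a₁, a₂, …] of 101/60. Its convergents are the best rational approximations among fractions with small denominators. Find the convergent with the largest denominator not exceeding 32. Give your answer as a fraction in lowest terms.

32/19

List convergents until the denominator exceeds the bound:
a_0 = 1: 1/1  (≤ bound)
a_1 = 1: 2/1  (≤ bound)
a_2 = 2: 5/3  (≤ bound)
a_3 = 6: 32/19  (≤ bound)
a_4 = 3: 101/60  (> 32, stop)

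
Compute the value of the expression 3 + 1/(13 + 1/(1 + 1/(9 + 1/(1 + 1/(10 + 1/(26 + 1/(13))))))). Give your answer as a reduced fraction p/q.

1744163/567780

Start with 13.
26 + 1/(13/1) = 26 + 1/13 = 339/13
10 + 1/(339/13) = 10 + 13/339 = 3403/339
1 + 1/(3403/339) = 1 + 339/3403 = 3742/3403
9 + 1/(3742/3403) = 9 + 3403/3742 = 37081/3742
1 + 1/(37081/3742) = 1 + 3742/37081 = 40823/37081
13 + 1/(40823/37081) = 13 + 37081/40823 = 567780/40823
3 + 1/(567780/40823) = 3 + 40823/567780 = 1744163/567780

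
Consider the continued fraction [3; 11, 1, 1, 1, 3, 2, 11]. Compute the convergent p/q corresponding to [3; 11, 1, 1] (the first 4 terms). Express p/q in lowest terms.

71/23

a_0 = 3: 3/1
a_1 = 11: 34/11
a_2 = 1: 37/12
a_3 = 1: 71/23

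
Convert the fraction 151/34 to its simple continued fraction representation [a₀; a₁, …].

[4; 2, 3, 1, 3]

151 ÷ 34 → quotient 4, remainder 15
34 ÷ 15 → quotient 2, remainder 4
15 ÷ 4 → quotient 3, remainder 3
4 ÷ 3 → quotient 1, remainder 1
3 ÷ 1 → quotient 3, remainder 0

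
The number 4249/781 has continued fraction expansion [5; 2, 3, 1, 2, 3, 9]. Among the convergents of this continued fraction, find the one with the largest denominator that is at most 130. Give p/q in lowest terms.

List convergents until the denominator exceeds the bound:
a_0 = 5: 5/1  (≤ bound)
a_1 = 2: 11/2  (≤ bound)
a_2 = 3: 38/7  (≤ bound)
a_3 = 1: 49/9  (≤ bound)
a_4 = 2: 136/25  (≤ bound)
a_5 = 3: 457/84  (≤ bound)
a_6 = 9: 4249/781  (> 130, stop)

457/84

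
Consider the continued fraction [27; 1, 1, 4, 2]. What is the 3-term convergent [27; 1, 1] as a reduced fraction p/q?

Build up convergents one term at a time:
a_0 = 27: 27/1
a_1 = 1: 28/1
a_2 = 1: 55/2

55/2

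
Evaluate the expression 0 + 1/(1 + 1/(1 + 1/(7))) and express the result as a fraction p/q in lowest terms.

8/15

Work from the innermost term outward:
Start with 7.
1 + 1/(7/1) = 1 + 1/7 = 8/7
1 + 1/(8/7) = 1 + 7/8 = 15/8
0 + 1/(15/8) = 0 + 8/15 = 8/15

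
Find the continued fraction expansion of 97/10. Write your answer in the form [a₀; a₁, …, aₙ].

[9; 1, 2, 3]

97 ÷ 10 → quotient 9, remainder 7
10 ÷ 7 → quotient 1, remainder 3
7 ÷ 3 → quotient 2, remainder 1
3 ÷ 1 → quotient 3, remainder 0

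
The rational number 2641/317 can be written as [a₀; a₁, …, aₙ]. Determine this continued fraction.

[8; 3, 52, 2]

2641 ÷ 317 → quotient 8, remainder 105
317 ÷ 105 → quotient 3, remainder 2
105 ÷ 2 → quotient 52, remainder 1
2 ÷ 1 → quotient 2, remainder 0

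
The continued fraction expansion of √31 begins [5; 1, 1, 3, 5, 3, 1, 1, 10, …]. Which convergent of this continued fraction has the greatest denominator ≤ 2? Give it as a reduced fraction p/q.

11/2

a_0 = 5: 5/1  (≤ bound)
a_1 = 1: 6/1  (≤ bound)
a_2 = 1: 11/2  (≤ bound)
a_3 = 3: 39/7  (> 2, stop)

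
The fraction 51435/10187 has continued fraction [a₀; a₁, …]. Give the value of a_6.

Repeatedly divide and take the remainder:
⌊51435/10187⌋ = 5, remainder 500
⌊10187/500⌋ = 20, remainder 187
⌊500/187⌋ = 2, remainder 126
⌊187/126⌋ = 1, remainder 61
⌊126/61⌋ = 2, remainder 4
⌊61/4⌋ = 15, remainder 1
⌊4/1⌋ = 4, remainder 0

4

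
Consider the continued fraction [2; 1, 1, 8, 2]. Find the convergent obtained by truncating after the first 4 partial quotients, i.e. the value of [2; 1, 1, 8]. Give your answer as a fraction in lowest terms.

43/17

Start with 8.
1 + 1/(8/1) = 1 + 1/8 = 9/8
1 + 1/(9/8) = 1 + 8/9 = 17/9
2 + 1/(17/9) = 2 + 9/17 = 43/17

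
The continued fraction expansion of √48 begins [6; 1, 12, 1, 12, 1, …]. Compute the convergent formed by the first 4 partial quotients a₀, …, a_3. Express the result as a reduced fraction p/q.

Work from the innermost term outward:
Start with 1.
12 + 1/(1/1) = 12 + 1/1 = 13/1
1 + 1/(13/1) = 1 + 1/13 = 14/13
6 + 1/(14/13) = 6 + 13/14 = 97/14

97/14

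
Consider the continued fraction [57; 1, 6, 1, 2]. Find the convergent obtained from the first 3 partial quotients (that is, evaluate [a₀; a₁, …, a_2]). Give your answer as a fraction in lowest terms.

a_0 = 57: 57/1
a_1 = 1: 58/1
a_2 = 6: 405/7

405/7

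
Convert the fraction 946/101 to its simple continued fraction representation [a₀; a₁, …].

⌊946/101⌋ = 9, remainder 37
⌊101/37⌋ = 2, remainder 27
⌊37/27⌋ = 1, remainder 10
⌊27/10⌋ = 2, remainder 7
⌊10/7⌋ = 1, remainder 3
⌊7/3⌋ = 2, remainder 1
⌊3/1⌋ = 3, remainder 0

[9; 2, 1, 2, 1, 2, 3]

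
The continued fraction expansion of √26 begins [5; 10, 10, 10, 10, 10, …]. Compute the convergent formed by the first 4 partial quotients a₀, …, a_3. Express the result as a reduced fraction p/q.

Start with 10.
10 + 1/(10/1) = 10 + 1/10 = 101/10
10 + 1/(101/10) = 10 + 10/101 = 1020/101
5 + 1/(1020/101) = 5 + 101/1020 = 5201/1020

5201/1020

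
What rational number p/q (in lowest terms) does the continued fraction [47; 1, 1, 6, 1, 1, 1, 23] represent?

48343/1017

Use the convergent recurrence hₖ = aₖ·hₖ₋₁ + hₖ₋₂ (and likewise for the denominators kₖ):
a_0 = 47: 47/1
a_1 = 1: 48/1
a_2 = 1: 95/2
a_3 = 6: 618/13
a_4 = 1: 713/15
a_5 = 1: 1331/28
a_6 = 1: 2044/43
a_7 = 23: 48343/1017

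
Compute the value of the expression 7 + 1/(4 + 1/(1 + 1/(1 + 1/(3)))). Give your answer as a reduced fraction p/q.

231/32

a_0 = 7: 7/1
a_1 = 4: 29/4
a_2 = 1: 36/5
a_3 = 1: 65/9
a_4 = 3: 231/32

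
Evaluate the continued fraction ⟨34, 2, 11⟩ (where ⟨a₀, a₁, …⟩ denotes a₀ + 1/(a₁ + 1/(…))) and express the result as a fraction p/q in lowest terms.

793/23

Collapse the nested fraction from the inside out:
Start with 11.
2 + 1/(11/1) = 2 + 1/11 = 23/11
34 + 1/(23/11) = 34 + 11/23 = 793/23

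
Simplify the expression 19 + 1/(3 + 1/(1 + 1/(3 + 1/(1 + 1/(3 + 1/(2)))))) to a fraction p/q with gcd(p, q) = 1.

3140/163

a_0 = 19: 19/1
a_1 = 3: 58/3
a_2 = 1: 77/4
a_3 = 3: 289/15
a_4 = 1: 366/19
a_5 = 3: 1387/72
a_6 = 2: 3140/163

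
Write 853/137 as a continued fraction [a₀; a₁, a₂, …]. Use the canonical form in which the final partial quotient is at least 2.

[6; 4, 2, 2, 1, 1, 2]

Repeatedly divide and take the remainder:
853 ÷ 137 → quotient 6, remainder 31
137 ÷ 31 → quotient 4, remainder 13
31 ÷ 13 → quotient 2, remainder 5
13 ÷ 5 → quotient 2, remainder 3
5 ÷ 3 → quotient 1, remainder 2
3 ÷ 2 → quotient 1, remainder 1
2 ÷ 1 → quotient 2, remainder 0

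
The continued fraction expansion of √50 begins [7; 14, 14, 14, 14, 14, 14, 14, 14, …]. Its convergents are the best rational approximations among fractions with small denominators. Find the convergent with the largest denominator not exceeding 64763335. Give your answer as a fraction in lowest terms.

54608393/7722793

a_0 = 7: 7/1  (≤ bound)
a_1 = 14: 99/14  (≤ bound)
a_2 = 14: 1393/197  (≤ bound)
a_3 = 14: 19601/2772  (≤ bound)
a_4 = 14: 275807/39005  (≤ bound)
a_5 = 14: 3880899/548842  (≤ bound)
a_6 = 14: 54608393/7722793  (≤ bound)
a_7 = 14: 768398401/108667944  (> 64763335, stop)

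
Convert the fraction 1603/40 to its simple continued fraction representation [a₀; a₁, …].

⌊1603/40⌋ = 40, remainder 3
⌊40/3⌋ = 13, remainder 1
⌊3/1⌋ = 3, remainder 0

[40; 13, 3]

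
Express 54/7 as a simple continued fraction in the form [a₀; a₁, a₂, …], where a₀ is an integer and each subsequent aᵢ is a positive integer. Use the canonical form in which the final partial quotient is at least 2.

[7; 1, 2, 2]

54 = 7·7 + 5, so a_0 = 7
7 = 1·5 + 2, so a_1 = 1
5 = 2·2 + 1, so a_2 = 2
2 = 2·1 + 0, so a_3 = 2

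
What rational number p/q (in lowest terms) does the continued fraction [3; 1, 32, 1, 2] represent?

a_0 = 3: 3/1
a_1 = 1: 4/1
a_2 = 32: 131/33
a_3 = 1: 135/34
a_4 = 2: 401/101

401/101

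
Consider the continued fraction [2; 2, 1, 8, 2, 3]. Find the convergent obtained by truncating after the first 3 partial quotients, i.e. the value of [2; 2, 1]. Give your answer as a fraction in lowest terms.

Build up convergents one term at a time:
a_0 = 2: 2/1
a_1 = 2: 5/2
a_2 = 1: 7/3

7/3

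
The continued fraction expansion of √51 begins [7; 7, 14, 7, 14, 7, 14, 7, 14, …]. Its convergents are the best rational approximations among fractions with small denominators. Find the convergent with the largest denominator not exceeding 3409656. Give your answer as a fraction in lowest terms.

List convergents until the denominator exceeds the bound:
a_0 = 7: 7/1  (≤ bound)
a_1 = 7: 50/7  (≤ bound)
a_2 = 14: 707/99  (≤ bound)
a_3 = 7: 4999/700  (≤ bound)
a_4 = 14: 70693/9899  (≤ bound)
a_5 = 7: 499850/69993  (≤ bound)
a_6 = 14: 7068593/989801  (≤ bound)
a_7 = 7: 49980001/6998600  (> 3409656, stop)

7068593/989801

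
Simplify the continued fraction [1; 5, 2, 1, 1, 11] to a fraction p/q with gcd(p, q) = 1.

371/313

Start with 11.
1 + 1/(11/1) = 1 + 1/11 = 12/11
1 + 1/(12/11) = 1 + 11/12 = 23/12
2 + 1/(23/12) = 2 + 12/23 = 58/23
5 + 1/(58/23) = 5 + 23/58 = 313/58
1 + 1/(313/58) = 1 + 58/313 = 371/313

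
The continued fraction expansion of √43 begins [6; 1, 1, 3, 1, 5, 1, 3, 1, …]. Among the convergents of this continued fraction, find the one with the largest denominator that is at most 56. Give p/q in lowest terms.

341/52

a_0 = 6: 6/1  (≤ bound)
a_1 = 1: 7/1  (≤ bound)
a_2 = 1: 13/2  (≤ bound)
a_3 = 3: 46/7  (≤ bound)
a_4 = 1: 59/9  (≤ bound)
a_5 = 5: 341/52  (≤ bound)
a_6 = 1: 400/61  (> 56, stop)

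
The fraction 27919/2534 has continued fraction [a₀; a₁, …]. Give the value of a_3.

⌊27919/2534⌋ = 11, remainder 45
⌊2534/45⌋ = 56, remainder 14
⌊45/14⌋ = 3, remainder 3
⌊14/3⌋ = 4, remainder 2

4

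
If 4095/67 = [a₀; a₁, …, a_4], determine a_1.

Repeatedly divide and take the remainder:
4095 ÷ 67 → quotient 61, remainder 8
67 ÷ 8 → quotient 8, remainder 3

8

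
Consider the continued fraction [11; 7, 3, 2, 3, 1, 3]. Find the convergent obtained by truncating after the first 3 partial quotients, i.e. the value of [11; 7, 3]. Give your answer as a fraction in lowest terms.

a_0 = 11: 11/1
a_1 = 7: 78/7
a_2 = 3: 245/22

245/22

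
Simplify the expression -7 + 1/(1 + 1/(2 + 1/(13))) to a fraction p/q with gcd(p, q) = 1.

Start with 13.
2 + 1/(13/1) = 2 + 1/13 = 27/13
1 + 1/(27/13) = 1 + 13/27 = 40/27
-7 + 1/(40/27) = -7 + 27/40 = -253/40

-253/40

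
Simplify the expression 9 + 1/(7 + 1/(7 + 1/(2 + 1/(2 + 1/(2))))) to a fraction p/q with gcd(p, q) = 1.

5804/635

a_0 = 9: 9/1
a_1 = 7: 64/7
a_2 = 7: 457/50
a_3 = 2: 978/107
a_4 = 2: 2413/264
a_5 = 2: 5804/635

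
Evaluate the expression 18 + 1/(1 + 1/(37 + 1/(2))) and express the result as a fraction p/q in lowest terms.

1461/77

Use the convergent recurrence hₖ = aₖ·hₖ₋₁ + hₖ₋₂ (and likewise for the denominators kₖ):
a_0 = 18: 18/1
a_1 = 1: 19/1
a_2 = 37: 721/38
a_3 = 2: 1461/77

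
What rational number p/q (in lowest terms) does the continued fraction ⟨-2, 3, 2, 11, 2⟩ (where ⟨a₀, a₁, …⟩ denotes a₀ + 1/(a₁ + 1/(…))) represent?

-286/167

Collapse the nested fraction from the inside out:
Start with 2.
11 + 1/(2/1) = 11 + 1/2 = 23/2
2 + 1/(23/2) = 2 + 2/23 = 48/23
3 + 1/(48/23) = 3 + 23/48 = 167/48
-2 + 1/(167/48) = -2 + 48/167 = -286/167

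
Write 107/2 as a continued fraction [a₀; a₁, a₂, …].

[53; 2]

Repeatedly divide and take the remainder:
107 = 53·2 + 1, so a_0 = 53
2 = 2·1 + 0, so a_1 = 2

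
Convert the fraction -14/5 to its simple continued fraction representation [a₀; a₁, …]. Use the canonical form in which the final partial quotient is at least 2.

Apply division with remainder until the remainder is 0:
⌊-14/5⌋ = -3, remainder 1
⌊5/1⌋ = 5, remainder 0

[-3; 5]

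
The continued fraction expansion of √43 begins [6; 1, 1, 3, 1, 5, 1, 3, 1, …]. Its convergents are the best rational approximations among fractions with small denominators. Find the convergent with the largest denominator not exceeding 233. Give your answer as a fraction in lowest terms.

400/61

List convergents until the denominator exceeds the bound:
a_0 = 6: 6/1  (≤ bound)
a_1 = 1: 7/1  (≤ bound)
a_2 = 1: 13/2  (≤ bound)
a_3 = 3: 46/7  (≤ bound)
a_4 = 1: 59/9  (≤ bound)
a_5 = 5: 341/52  (≤ bound)
a_6 = 1: 400/61  (≤ bound)
a_7 = 3: 1541/235  (> 233, stop)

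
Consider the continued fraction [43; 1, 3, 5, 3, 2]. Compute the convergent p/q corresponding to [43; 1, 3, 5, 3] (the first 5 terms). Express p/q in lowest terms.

2932/67

Work from the innermost term outward:
Start with 3.
5 + 1/(3/1) = 5 + 1/3 = 16/3
3 + 1/(16/3) = 3 + 3/16 = 51/16
1 + 1/(51/16) = 1 + 16/51 = 67/51
43 + 1/(67/51) = 43 + 51/67 = 2932/67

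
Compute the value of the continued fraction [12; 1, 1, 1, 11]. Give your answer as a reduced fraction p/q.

Starting at the tail and folding back:
Start with 11.
1 + 1/(11/1) = 1 + 1/11 = 12/11
1 + 1/(12/11) = 1 + 11/12 = 23/12
1 + 1/(23/12) = 1 + 12/23 = 35/23
12 + 1/(35/23) = 12 + 23/35 = 443/35

443/35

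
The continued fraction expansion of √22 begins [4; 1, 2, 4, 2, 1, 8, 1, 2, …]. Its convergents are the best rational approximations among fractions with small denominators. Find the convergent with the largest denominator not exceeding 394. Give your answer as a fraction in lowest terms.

1712/365

a_0 = 4: 4/1  (≤ bound)
a_1 = 1: 5/1  (≤ bound)
a_2 = 2: 14/3  (≤ bound)
a_3 = 4: 61/13  (≤ bound)
a_4 = 2: 136/29  (≤ bound)
a_5 = 1: 197/42  (≤ bound)
a_6 = 8: 1712/365  (≤ bound)
a_7 = 1: 1909/407  (> 394, stop)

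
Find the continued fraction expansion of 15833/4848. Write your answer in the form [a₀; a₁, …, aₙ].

[3; 3, 1, 3, 5, 2, 2, 11]

Repeatedly divide and take the remainder:
⌊15833/4848⌋ = 3, remainder 1289
⌊4848/1289⌋ = 3, remainder 981
⌊1289/981⌋ = 1, remainder 308
⌊981/308⌋ = 3, remainder 57
⌊308/57⌋ = 5, remainder 23
⌊57/23⌋ = 2, remainder 11
⌊23/11⌋ = 2, remainder 1
⌊11/1⌋ = 11, remainder 0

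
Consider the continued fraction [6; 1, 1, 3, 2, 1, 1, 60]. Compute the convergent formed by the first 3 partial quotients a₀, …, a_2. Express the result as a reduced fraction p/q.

Use the convergent recurrence hₖ = aₖ·hₖ₋₁ + hₖ₋₂ (and likewise for the denominators kₖ):
a_0 = 6: 6/1
a_1 = 1: 7/1
a_2 = 1: 13/2

13/2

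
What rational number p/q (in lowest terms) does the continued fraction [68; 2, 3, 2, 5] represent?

5954/87

a_0 = 68: 68/1
a_1 = 2: 137/2
a_2 = 3: 479/7
a_3 = 2: 1095/16
a_4 = 5: 5954/87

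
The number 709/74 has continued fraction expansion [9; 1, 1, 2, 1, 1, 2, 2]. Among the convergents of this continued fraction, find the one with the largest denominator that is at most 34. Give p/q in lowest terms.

297/31

List convergents until the denominator exceeds the bound:
a_0 = 9: 9/1  (≤ bound)
a_1 = 1: 10/1  (≤ bound)
a_2 = 1: 19/2  (≤ bound)
a_3 = 2: 48/5  (≤ bound)
a_4 = 1: 67/7  (≤ bound)
a_5 = 1: 115/12  (≤ bound)
a_6 = 2: 297/31  (≤ bound)
a_7 = 2: 709/74  (> 34, stop)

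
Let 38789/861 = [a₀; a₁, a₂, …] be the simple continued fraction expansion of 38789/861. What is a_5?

38789 ÷ 861 → quotient 45, remainder 44
861 ÷ 44 → quotient 19, remainder 25
44 ÷ 25 → quotient 1, remainder 19
25 ÷ 19 → quotient 1, remainder 6
19 ÷ 6 → quotient 3, remainder 1
6 ÷ 1 → quotient 6, remainder 0

6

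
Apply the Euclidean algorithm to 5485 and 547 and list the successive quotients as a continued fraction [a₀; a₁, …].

[10; 36, 2, 7]

5485 ÷ 547 → quotient 10, remainder 15
547 ÷ 15 → quotient 36, remainder 7
15 ÷ 7 → quotient 2, remainder 1
7 ÷ 1 → quotient 7, remainder 0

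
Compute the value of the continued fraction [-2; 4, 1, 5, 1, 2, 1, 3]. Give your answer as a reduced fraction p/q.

-879/490

Collapse the nested fraction from the inside out:
Start with 3.
1 + 1/(3/1) = 1 + 1/3 = 4/3
2 + 1/(4/3) = 2 + 3/4 = 11/4
1 + 1/(11/4) = 1 + 4/11 = 15/11
5 + 1/(15/11) = 5 + 11/15 = 86/15
1 + 1/(86/15) = 1 + 15/86 = 101/86
4 + 1/(101/86) = 4 + 86/101 = 490/101
-2 + 1/(490/101) = -2 + 101/490 = -879/490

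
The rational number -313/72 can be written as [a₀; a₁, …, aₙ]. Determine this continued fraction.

[-5; 1, 1, 1, 7, 3]

⌊-313/72⌋ = -5, remainder 47
⌊72/47⌋ = 1, remainder 25
⌊47/25⌋ = 1, remainder 22
⌊25/22⌋ = 1, remainder 3
⌊22/3⌋ = 7, remainder 1
⌊3/1⌋ = 3, remainder 0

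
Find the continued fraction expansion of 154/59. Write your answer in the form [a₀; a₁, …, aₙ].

[2; 1, 1, 1, 1, 3, 3]

154 ÷ 59 → quotient 2, remainder 36
59 ÷ 36 → quotient 1, remainder 23
36 ÷ 23 → quotient 1, remainder 13
23 ÷ 13 → quotient 1, remainder 10
13 ÷ 10 → quotient 1, remainder 3
10 ÷ 3 → quotient 3, remainder 1
3 ÷ 1 → quotient 3, remainder 0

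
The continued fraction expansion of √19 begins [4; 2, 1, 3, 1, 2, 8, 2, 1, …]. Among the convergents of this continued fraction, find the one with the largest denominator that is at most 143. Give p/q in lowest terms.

a_0 = 4: 4/1  (≤ bound)
a_1 = 2: 9/2  (≤ bound)
a_2 = 1: 13/3  (≤ bound)
a_3 = 3: 48/11  (≤ bound)
a_4 = 1: 61/14  (≤ bound)
a_5 = 2: 170/39  (≤ bound)
a_6 = 8: 1421/326  (> 143, stop)

170/39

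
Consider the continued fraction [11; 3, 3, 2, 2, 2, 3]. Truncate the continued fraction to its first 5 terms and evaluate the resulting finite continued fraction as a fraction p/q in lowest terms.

633/56

Collapse the nested fraction from the inside out:
Start with 2.
2 + 1/(2/1) = 2 + 1/2 = 5/2
3 + 1/(5/2) = 3 + 2/5 = 17/5
3 + 1/(17/5) = 3 + 5/17 = 56/17
11 + 1/(56/17) = 11 + 17/56 = 633/56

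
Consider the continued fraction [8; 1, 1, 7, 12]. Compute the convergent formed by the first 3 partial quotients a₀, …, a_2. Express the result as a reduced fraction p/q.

17/2

Starting at the tail and folding back:
Start with 1.
1 + 1/(1/1) = 1 + 1/1 = 2/1
8 + 1/(2/1) = 8 + 1/2 = 17/2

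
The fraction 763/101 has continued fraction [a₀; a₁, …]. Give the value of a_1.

⌊763/101⌋ = 7, remainder 56
⌊101/56⌋ = 1, remainder 45

1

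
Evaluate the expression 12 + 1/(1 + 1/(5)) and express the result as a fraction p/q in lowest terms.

Compute successive convergents:
a_0 = 12: 12/1
a_1 = 1: 13/1
a_2 = 5: 77/6

77/6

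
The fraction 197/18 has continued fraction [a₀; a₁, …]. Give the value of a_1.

⌊197/18⌋ = 10, remainder 17
⌊18/17⌋ = 1, remainder 1

1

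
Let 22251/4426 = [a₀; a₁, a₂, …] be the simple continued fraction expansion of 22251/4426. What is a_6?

22251 ÷ 4426 → quotient 5, remainder 121
4426 ÷ 121 → quotient 36, remainder 70
121 ÷ 70 → quotient 1, remainder 51
70 ÷ 51 → quotient 1, remainder 19
51 ÷ 19 → quotient 2, remainder 13
19 ÷ 13 → quotient 1, remainder 6
13 ÷ 6 → quotient 2, remainder 1

2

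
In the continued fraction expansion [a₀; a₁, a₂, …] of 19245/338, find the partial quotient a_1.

Apply division with remainder until the remainder is 0:
19245 ÷ 338 → quotient 56, remainder 317
338 ÷ 317 → quotient 1, remainder 21

1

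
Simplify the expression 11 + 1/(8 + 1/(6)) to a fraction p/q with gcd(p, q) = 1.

a_0 = 11: 11/1
a_1 = 8: 89/8
a_2 = 6: 545/49

545/49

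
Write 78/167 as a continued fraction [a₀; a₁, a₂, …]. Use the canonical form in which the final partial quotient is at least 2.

[0; 2, 7, 11]

78 ÷ 167 → quotient 0, remainder 78
167 ÷ 78 → quotient 2, remainder 11
78 ÷ 11 → quotient 7, remainder 1
11 ÷ 1 → quotient 11, remainder 0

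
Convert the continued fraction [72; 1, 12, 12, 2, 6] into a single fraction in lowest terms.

Build up convergents one term at a time:
a_0 = 72: 72/1
a_1 = 1: 73/1
a_2 = 12: 948/13
a_3 = 12: 11449/157
a_4 = 2: 23846/327
a_5 = 6: 154525/2119

154525/2119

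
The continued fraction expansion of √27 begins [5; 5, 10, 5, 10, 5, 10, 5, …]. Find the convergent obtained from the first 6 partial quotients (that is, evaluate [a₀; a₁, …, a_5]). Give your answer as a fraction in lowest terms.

Start with 5.
10 + 1/(5/1) = 10 + 1/5 = 51/5
5 + 1/(51/5) = 5 + 5/51 = 260/51
10 + 1/(260/51) = 10 + 51/260 = 2651/260
5 + 1/(2651/260) = 5 + 260/2651 = 13515/2651
5 + 1/(13515/2651) = 5 + 2651/13515 = 70226/13515

70226/13515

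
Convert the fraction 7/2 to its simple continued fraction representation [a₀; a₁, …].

[3; 2]

⌊7/2⌋ = 3, remainder 1
⌊2/1⌋ = 2, remainder 0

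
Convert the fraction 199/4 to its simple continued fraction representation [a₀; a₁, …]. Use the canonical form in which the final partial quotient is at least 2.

[49; 1, 3]

199 = 49·4 + 3, so a_0 = 49
4 = 1·3 + 1, so a_1 = 1
3 = 3·1 + 0, so a_2 = 3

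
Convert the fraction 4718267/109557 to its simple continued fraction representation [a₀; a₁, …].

[43; 14, 1, 38, 1, 44, 1, 3]

4718267 ÷ 109557 → quotient 43, remainder 7316
109557 ÷ 7316 → quotient 14, remainder 7133
7316 ÷ 7133 → quotient 1, remainder 183
7133 ÷ 183 → quotient 38, remainder 179
183 ÷ 179 → quotient 1, remainder 4
179 ÷ 4 → quotient 44, remainder 3
4 ÷ 3 → quotient 1, remainder 1
3 ÷ 1 → quotient 3, remainder 0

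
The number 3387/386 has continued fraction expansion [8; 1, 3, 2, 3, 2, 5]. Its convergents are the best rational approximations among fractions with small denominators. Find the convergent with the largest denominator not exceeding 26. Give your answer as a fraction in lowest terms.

a_0 = 8: 8/1  (≤ bound)
a_1 = 1: 9/1  (≤ bound)
a_2 = 3: 35/4  (≤ bound)
a_3 = 2: 79/9  (≤ bound)
a_4 = 3: 272/31  (> 26, stop)

79/9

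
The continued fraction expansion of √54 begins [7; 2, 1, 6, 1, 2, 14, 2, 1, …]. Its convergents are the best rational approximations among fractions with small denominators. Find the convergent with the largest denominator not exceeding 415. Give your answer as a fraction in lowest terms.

a_0 = 7: 7/1  (≤ bound)
a_1 = 2: 15/2  (≤ bound)
a_2 = 1: 22/3  (≤ bound)
a_3 = 6: 147/20  (≤ bound)
a_4 = 1: 169/23  (≤ bound)
a_5 = 2: 485/66  (≤ bound)
a_6 = 14: 6959/947  (> 415, stop)

485/66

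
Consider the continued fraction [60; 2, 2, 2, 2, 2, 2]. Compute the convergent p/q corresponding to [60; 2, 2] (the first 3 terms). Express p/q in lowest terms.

Start with 2.
2 + 1/(2/1) = 2 + 1/2 = 5/2
60 + 1/(5/2) = 60 + 2/5 = 302/5

302/5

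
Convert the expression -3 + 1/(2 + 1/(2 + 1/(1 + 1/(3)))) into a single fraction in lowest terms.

Start with 3.
1 + 1/(3/1) = 1 + 1/3 = 4/3
2 + 1/(4/3) = 2 + 3/4 = 11/4
2 + 1/(11/4) = 2 + 4/11 = 26/11
-3 + 1/(26/11) = -3 + 11/26 = -67/26

-67/26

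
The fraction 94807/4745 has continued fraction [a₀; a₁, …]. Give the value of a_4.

2

Run the Euclidean algorithm, recording each quotient:
94807 = 19·4745 + 4652, so a_0 = 19
4745 = 1·4652 + 93, so a_1 = 1
4652 = 50·93 + 2, so a_2 = 50
93 = 46·2 + 1, so a_3 = 46
2 = 2·1 + 0, so a_4 = 2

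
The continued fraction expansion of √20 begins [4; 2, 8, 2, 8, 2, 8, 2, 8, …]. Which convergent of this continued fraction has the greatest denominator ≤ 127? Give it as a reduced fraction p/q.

a_0 = 4: 4/1  (≤ bound)
a_1 = 2: 9/2  (≤ bound)
a_2 = 8: 76/17  (≤ bound)
a_3 = 2: 161/36  (≤ bound)
a_4 = 8: 1364/305  (> 127, stop)

161/36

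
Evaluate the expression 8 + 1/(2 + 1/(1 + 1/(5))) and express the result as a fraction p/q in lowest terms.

142/17

Compute successive convergents:
a_0 = 8: 8/1
a_1 = 2: 17/2
a_2 = 1: 25/3
a_3 = 5: 142/17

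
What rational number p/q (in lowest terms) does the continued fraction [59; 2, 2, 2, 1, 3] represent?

Start with 3.
1 + 1/(3/1) = 1 + 1/3 = 4/3
2 + 1/(4/3) = 2 + 3/4 = 11/4
2 + 1/(11/4) = 2 + 4/11 = 26/11
2 + 1/(26/11) = 2 + 11/26 = 63/26
59 + 1/(63/26) = 59 + 26/63 = 3743/63

3743/63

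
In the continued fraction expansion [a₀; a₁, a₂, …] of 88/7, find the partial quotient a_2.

88 = 12·7 + 4, so a_0 = 12
7 = 1·4 + 3, so a_1 = 1
4 = 1·3 + 1, so a_2 = 1

1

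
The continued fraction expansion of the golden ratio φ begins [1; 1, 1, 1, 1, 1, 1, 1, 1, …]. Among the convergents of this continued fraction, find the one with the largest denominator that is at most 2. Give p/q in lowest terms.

a_0 = 1: 1/1  (≤ bound)
a_1 = 1: 2/1  (≤ bound)
a_2 = 1: 3/2  (≤ bound)
a_3 = 1: 5/3  (> 2, stop)

3/2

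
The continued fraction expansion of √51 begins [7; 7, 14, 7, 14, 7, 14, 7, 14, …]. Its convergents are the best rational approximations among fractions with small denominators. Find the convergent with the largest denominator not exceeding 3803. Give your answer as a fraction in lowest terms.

4999/700

List convergents until the denominator exceeds the bound:
a_0 = 7: 7/1  (≤ bound)
a_1 = 7: 50/7  (≤ bound)
a_2 = 14: 707/99  (≤ bound)
a_3 = 7: 4999/700  (≤ bound)
a_4 = 14: 70693/9899  (> 3803, stop)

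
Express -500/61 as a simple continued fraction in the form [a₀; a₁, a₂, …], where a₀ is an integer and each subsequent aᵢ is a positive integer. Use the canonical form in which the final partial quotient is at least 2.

-500 = -9·61 + 49, so a_0 = -9
61 = 1·49 + 12, so a_1 = 1
49 = 4·12 + 1, so a_2 = 4
12 = 12·1 + 0, so a_3 = 12

[-9; 1, 4, 12]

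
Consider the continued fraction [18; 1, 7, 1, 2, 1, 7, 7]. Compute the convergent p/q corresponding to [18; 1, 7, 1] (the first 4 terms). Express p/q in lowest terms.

Start with 1.
7 + 1/(1/1) = 7 + 1/1 = 8/1
1 + 1/(8/1) = 1 + 1/8 = 9/8
18 + 1/(9/8) = 18 + 8/9 = 170/9

170/9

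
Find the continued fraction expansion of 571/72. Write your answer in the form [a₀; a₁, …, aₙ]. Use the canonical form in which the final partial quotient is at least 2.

[7; 1, 13, 2, 2]

Repeatedly divide and take the remainder:
571 = 7·72 + 67, so a_0 = 7
72 = 1·67 + 5, so a_1 = 1
67 = 13·5 + 2, so a_2 = 13
5 = 2·2 + 1, so a_3 = 2
2 = 2·1 + 0, so a_4 = 2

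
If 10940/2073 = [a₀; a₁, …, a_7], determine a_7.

15

Run the Euclidean algorithm, recording each quotient:
10940 ÷ 2073 → quotient 5, remainder 575
2073 ÷ 575 → quotient 3, remainder 348
575 ÷ 348 → quotient 1, remainder 227
348 ÷ 227 → quotient 1, remainder 121
227 ÷ 121 → quotient 1, remainder 106
121 ÷ 106 → quotient 1, remainder 15
106 ÷ 15 → quotient 7, remainder 1
15 ÷ 1 → quotient 15, remainder 0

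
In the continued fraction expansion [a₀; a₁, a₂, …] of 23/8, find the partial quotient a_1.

23 ÷ 8 → quotient 2, remainder 7
8 ÷ 7 → quotient 1, remainder 1

1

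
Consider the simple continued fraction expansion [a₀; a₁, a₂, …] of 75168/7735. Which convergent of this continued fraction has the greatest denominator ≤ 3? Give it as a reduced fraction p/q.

29/3

List convergents until the denominator exceeds the bound:
a_0 = 9: 9/1  (≤ bound)
a_1 = 1: 10/1  (≤ bound)
a_2 = 2: 29/3  (≤ bound)
a_3 = 1: 39/4  (> 3, stop)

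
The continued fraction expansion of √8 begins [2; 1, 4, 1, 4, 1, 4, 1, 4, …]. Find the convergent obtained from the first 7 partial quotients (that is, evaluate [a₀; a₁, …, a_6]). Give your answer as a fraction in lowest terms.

478/169

Work from the innermost term outward:
Start with 4.
1 + 1/(4/1) = 1 + 1/4 = 5/4
4 + 1/(5/4) = 4 + 4/5 = 24/5
1 + 1/(24/5) = 1 + 5/24 = 29/24
4 + 1/(29/24) = 4 + 24/29 = 140/29
1 + 1/(140/29) = 1 + 29/140 = 169/140
2 + 1/(169/140) = 2 + 140/169 = 478/169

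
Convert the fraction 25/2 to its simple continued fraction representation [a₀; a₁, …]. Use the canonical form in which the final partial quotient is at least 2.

[12; 2]

Run the Euclidean algorithm, recording each quotient:
⌊25/2⌋ = 12, remainder 1
⌊2/1⌋ = 2, remainder 0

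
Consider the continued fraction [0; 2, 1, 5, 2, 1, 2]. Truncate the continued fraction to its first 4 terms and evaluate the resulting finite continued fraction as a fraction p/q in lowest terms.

6/17

a_0 = 0: 0/1
a_1 = 2: 1/2
a_2 = 1: 1/3
a_3 = 5: 6/17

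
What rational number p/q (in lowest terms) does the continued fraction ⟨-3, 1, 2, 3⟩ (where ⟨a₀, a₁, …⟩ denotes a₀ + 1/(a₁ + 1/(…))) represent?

Start with 3.
2 + 1/(3/1) = 2 + 1/3 = 7/3
1 + 1/(7/3) = 1 + 3/7 = 10/7
-3 + 1/(10/7) = -3 + 7/10 = -23/10

-23/10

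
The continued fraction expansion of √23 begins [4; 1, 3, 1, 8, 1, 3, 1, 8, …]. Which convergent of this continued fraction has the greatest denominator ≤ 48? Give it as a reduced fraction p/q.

211/44

List convergents until the denominator exceeds the bound:
a_0 = 4: 4/1  (≤ bound)
a_1 = 1: 5/1  (≤ bound)
a_2 = 3: 19/4  (≤ bound)
a_3 = 1: 24/5  (≤ bound)
a_4 = 8: 211/44  (≤ bound)
a_5 = 1: 235/49  (> 48, stop)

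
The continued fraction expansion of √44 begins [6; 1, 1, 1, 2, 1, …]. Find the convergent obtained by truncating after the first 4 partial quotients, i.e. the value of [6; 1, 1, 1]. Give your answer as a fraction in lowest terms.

a_0 = 6: 6/1
a_1 = 1: 7/1
a_2 = 1: 13/2
a_3 = 1: 20/3

20/3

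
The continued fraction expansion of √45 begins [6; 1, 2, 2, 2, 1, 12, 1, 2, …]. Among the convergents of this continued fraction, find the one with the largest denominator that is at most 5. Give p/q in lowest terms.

20/3

List convergents until the denominator exceeds the bound:
a_0 = 6: 6/1  (≤ bound)
a_1 = 1: 7/1  (≤ bound)
a_2 = 2: 20/3  (≤ bound)
a_3 = 2: 47/7  (> 5, stop)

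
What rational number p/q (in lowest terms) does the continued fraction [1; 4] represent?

5/4

Build up convergents one term at a time:
a_0 = 1: 1/1
a_1 = 4: 5/4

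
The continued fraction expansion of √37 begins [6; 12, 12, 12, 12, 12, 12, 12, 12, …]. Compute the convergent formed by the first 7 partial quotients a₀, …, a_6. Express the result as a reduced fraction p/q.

Start with 12.
12 + 1/(12/1) = 12 + 1/12 = 145/12
12 + 1/(145/12) = 12 + 12/145 = 1752/145
12 + 1/(1752/145) = 12 + 145/1752 = 21169/1752
12 + 1/(21169/1752) = 12 + 1752/21169 = 255780/21169
12 + 1/(255780/21169) = 12 + 21169/255780 = 3090529/255780
6 + 1/(3090529/255780) = 6 + 255780/3090529 = 18798954/3090529

18798954/3090529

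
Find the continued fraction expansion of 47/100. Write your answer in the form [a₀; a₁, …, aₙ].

[0; 2, 7, 1, 5]

47 ÷ 100 → quotient 0, remainder 47
100 ÷ 47 → quotient 2, remainder 6
47 ÷ 6 → quotient 7, remainder 5
6 ÷ 5 → quotient 1, remainder 1
5 ÷ 1 → quotient 5, remainder 0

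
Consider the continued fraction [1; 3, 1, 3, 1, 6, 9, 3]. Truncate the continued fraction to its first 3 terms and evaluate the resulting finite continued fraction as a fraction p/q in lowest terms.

Compute successive convergents:
a_0 = 1: 1/1
a_1 = 3: 4/3
a_2 = 1: 5/4

5/4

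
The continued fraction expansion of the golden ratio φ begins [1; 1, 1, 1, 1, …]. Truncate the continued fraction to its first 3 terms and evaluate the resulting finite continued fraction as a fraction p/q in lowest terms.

Compute successive convergents:
a_0 = 1: 1/1
a_1 = 1: 2/1
a_2 = 1: 3/2

3/2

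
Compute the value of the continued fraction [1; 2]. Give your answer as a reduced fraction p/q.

3/2

Start with 2.
1 + 1/(2/1) = 1 + 1/2 = 3/2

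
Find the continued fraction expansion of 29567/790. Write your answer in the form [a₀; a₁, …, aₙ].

⌊29567/790⌋ = 37, remainder 337
⌊790/337⌋ = 2, remainder 116
⌊337/116⌋ = 2, remainder 105
⌊116/105⌋ = 1, remainder 11
⌊105/11⌋ = 9, remainder 6
⌊11/6⌋ = 1, remainder 5
⌊6/5⌋ = 1, remainder 1
⌊5/1⌋ = 5, remainder 0

[37; 2, 2, 1, 9, 1, 1, 5]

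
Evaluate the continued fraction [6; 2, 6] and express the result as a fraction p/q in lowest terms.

Use the convergent recurrence hₖ = aₖ·hₖ₋₁ + hₖ₋₂ (and likewise for the denominators kₖ):
a_0 = 6: 6/1
a_1 = 2: 13/2
a_2 = 6: 84/13

84/13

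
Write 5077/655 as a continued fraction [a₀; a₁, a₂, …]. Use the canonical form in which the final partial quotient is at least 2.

⌊5077/655⌋ = 7, remainder 492
⌊655/492⌋ = 1, remainder 163
⌊492/163⌋ = 3, remainder 3
⌊163/3⌋ = 54, remainder 1
⌊3/1⌋ = 3, remainder 0

[7; 1, 3, 54, 3]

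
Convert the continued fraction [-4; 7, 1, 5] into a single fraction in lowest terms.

-182/47

a_0 = -4: -4/1
a_1 = 7: -27/7
a_2 = 1: -31/8
a_3 = 5: -182/47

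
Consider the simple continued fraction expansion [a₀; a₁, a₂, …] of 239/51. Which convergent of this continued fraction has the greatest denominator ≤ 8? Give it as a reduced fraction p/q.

14/3

a_0 = 4: 4/1  (≤ bound)
a_1 = 1: 5/1  (≤ bound)
a_2 = 2: 14/3  (≤ bound)
a_3 = 5: 75/16  (> 8, stop)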